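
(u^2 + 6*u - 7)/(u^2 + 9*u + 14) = (u - 1)/(u + 2)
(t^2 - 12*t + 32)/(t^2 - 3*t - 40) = (t - 4)/(t + 5)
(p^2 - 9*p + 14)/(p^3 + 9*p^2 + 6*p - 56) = (p - 7)/(p^2 + 11*p + 28)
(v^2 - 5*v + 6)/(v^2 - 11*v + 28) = (v^2 - 5*v + 6)/(v^2 - 11*v + 28)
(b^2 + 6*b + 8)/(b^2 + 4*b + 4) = (b + 4)/(b + 2)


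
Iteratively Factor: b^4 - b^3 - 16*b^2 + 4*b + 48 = (b - 4)*(b^3 + 3*b^2 - 4*b - 12) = (b - 4)*(b + 2)*(b^2 + b - 6) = (b - 4)*(b - 2)*(b + 2)*(b + 3)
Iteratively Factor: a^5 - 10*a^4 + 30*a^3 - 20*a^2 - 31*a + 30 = (a - 1)*(a^4 - 9*a^3 + 21*a^2 + a - 30) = (a - 1)*(a + 1)*(a^3 - 10*a^2 + 31*a - 30) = (a - 5)*(a - 1)*(a + 1)*(a^2 - 5*a + 6) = (a - 5)*(a - 2)*(a - 1)*(a + 1)*(a - 3)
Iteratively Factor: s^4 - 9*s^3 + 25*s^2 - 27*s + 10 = (s - 5)*(s^3 - 4*s^2 + 5*s - 2) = (s - 5)*(s - 1)*(s^2 - 3*s + 2) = (s - 5)*(s - 2)*(s - 1)*(s - 1)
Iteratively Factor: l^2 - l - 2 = (l + 1)*(l - 2)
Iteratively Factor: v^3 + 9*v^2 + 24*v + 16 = (v + 4)*(v^2 + 5*v + 4) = (v + 4)^2*(v + 1)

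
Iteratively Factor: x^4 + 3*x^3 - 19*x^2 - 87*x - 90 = (x - 5)*(x^3 + 8*x^2 + 21*x + 18) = (x - 5)*(x + 2)*(x^2 + 6*x + 9) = (x - 5)*(x + 2)*(x + 3)*(x + 3)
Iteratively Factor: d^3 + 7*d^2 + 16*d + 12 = (d + 2)*(d^2 + 5*d + 6) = (d + 2)*(d + 3)*(d + 2)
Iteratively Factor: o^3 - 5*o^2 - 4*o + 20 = (o - 2)*(o^2 - 3*o - 10) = (o - 2)*(o + 2)*(o - 5)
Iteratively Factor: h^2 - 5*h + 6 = (h - 3)*(h - 2)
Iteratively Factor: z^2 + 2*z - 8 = (z + 4)*(z - 2)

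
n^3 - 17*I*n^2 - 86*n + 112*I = (n - 8*I)*(n - 7*I)*(n - 2*I)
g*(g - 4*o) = g^2 - 4*g*o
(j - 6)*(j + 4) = j^2 - 2*j - 24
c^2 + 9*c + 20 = (c + 4)*(c + 5)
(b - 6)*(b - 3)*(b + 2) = b^3 - 7*b^2 + 36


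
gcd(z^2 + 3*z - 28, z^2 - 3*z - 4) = z - 4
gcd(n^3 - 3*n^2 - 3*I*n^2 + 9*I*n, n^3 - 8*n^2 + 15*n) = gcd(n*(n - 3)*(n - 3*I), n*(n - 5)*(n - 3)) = n^2 - 3*n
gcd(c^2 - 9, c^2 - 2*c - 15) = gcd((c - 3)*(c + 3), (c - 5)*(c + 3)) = c + 3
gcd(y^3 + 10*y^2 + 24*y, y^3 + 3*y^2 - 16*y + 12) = y + 6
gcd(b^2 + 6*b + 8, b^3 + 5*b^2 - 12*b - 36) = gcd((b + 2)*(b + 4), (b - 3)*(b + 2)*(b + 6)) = b + 2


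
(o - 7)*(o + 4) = o^2 - 3*o - 28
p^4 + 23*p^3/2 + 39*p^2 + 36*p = p*(p + 3/2)*(p + 4)*(p + 6)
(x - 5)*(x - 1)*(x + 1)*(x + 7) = x^4 + 2*x^3 - 36*x^2 - 2*x + 35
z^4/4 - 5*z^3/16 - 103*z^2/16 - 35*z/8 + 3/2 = (z/4 + 1)*(z - 6)*(z - 1/4)*(z + 1)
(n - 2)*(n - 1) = n^2 - 3*n + 2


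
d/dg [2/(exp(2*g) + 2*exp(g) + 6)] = -4*(exp(g) + 1)*exp(g)/(exp(2*g) + 2*exp(g) + 6)^2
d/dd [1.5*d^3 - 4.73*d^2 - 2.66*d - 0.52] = 4.5*d^2 - 9.46*d - 2.66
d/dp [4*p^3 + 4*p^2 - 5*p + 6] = 12*p^2 + 8*p - 5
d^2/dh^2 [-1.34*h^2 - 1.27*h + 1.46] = -2.68000000000000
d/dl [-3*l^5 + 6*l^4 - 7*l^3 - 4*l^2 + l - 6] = -15*l^4 + 24*l^3 - 21*l^2 - 8*l + 1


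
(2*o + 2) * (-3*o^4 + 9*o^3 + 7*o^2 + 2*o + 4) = -6*o^5 + 12*o^4 + 32*o^3 + 18*o^2 + 12*o + 8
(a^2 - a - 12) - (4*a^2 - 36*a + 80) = -3*a^2 + 35*a - 92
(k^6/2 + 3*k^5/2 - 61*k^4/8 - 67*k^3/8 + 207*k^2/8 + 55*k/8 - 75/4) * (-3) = -3*k^6/2 - 9*k^5/2 + 183*k^4/8 + 201*k^3/8 - 621*k^2/8 - 165*k/8 + 225/4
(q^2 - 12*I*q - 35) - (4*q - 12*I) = q^2 - 4*q - 12*I*q - 35 + 12*I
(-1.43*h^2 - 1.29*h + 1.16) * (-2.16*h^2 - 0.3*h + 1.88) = 3.0888*h^4 + 3.2154*h^3 - 4.807*h^2 - 2.7732*h + 2.1808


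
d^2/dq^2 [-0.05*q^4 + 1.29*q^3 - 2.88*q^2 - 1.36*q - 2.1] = -0.6*q^2 + 7.74*q - 5.76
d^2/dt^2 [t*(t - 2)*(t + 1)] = 6*t - 2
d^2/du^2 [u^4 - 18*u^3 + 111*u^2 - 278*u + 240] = 12*u^2 - 108*u + 222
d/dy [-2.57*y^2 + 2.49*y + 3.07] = 2.49 - 5.14*y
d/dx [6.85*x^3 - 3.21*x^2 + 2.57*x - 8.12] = 20.55*x^2 - 6.42*x + 2.57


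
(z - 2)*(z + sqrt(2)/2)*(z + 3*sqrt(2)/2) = z^3 - 2*z^2 + 2*sqrt(2)*z^2 - 4*sqrt(2)*z + 3*z/2 - 3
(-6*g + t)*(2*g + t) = -12*g^2 - 4*g*t + t^2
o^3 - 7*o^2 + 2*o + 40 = (o - 5)*(o - 4)*(o + 2)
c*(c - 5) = c^2 - 5*c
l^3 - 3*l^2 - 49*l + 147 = (l - 7)*(l - 3)*(l + 7)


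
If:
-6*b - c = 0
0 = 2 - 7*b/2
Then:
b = 4/7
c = -24/7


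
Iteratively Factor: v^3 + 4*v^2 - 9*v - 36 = (v - 3)*(v^2 + 7*v + 12) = (v - 3)*(v + 4)*(v + 3)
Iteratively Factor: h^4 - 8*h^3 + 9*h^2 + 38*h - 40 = (h + 2)*(h^3 - 10*h^2 + 29*h - 20) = (h - 5)*(h + 2)*(h^2 - 5*h + 4) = (h - 5)*(h - 4)*(h + 2)*(h - 1)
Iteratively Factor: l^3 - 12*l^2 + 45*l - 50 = (l - 5)*(l^2 - 7*l + 10) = (l - 5)*(l - 2)*(l - 5)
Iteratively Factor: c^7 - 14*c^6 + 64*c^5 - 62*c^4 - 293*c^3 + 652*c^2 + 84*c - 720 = (c - 3)*(c^6 - 11*c^5 + 31*c^4 + 31*c^3 - 200*c^2 + 52*c + 240) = (c - 3)*(c - 2)*(c^5 - 9*c^4 + 13*c^3 + 57*c^2 - 86*c - 120) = (c - 4)*(c - 3)*(c - 2)*(c^4 - 5*c^3 - 7*c^2 + 29*c + 30) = (c - 5)*(c - 4)*(c - 3)*(c - 2)*(c^3 - 7*c - 6) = (c - 5)*(c - 4)*(c - 3)*(c - 2)*(c + 2)*(c^2 - 2*c - 3) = (c - 5)*(c - 4)*(c - 3)^2*(c - 2)*(c + 2)*(c + 1)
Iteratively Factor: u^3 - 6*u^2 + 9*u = (u)*(u^2 - 6*u + 9) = u*(u - 3)*(u - 3)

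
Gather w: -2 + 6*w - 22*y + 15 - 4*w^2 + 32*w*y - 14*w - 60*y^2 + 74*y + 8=-4*w^2 + w*(32*y - 8) - 60*y^2 + 52*y + 21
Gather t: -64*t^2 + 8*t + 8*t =-64*t^2 + 16*t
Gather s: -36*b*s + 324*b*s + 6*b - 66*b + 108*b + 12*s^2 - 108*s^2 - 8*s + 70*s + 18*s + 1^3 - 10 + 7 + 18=48*b - 96*s^2 + s*(288*b + 80) + 16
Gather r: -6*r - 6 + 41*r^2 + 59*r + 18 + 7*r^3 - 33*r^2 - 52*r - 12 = 7*r^3 + 8*r^2 + r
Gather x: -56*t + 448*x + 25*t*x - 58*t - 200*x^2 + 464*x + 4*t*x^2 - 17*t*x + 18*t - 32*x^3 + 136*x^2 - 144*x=-96*t - 32*x^3 + x^2*(4*t - 64) + x*(8*t + 768)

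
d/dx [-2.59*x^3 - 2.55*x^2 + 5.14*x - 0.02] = -7.77*x^2 - 5.1*x + 5.14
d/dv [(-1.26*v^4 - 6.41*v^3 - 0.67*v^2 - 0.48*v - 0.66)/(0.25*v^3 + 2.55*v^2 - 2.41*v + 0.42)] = (-0.315*v^6 - 6.426*v^5 - 7.0682*v^4 + 29.0194*v^3 - 4.7429*v^2 + 2.8032*v - 1.7922)/(0.0625*v^6 + 1.275*v^5 + 5.2975*v^4 - 12.081*v^3 + 7.9501*v^2 - 2.0244*v + 0.1764)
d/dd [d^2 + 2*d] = 2*d + 2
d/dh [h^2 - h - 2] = 2*h - 1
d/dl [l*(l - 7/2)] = 2*l - 7/2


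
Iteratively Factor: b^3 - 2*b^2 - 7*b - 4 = (b + 1)*(b^2 - 3*b - 4) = (b - 4)*(b + 1)*(b + 1)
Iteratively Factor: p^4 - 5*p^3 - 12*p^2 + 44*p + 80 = (p - 4)*(p^3 - p^2 - 16*p - 20) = (p - 5)*(p - 4)*(p^2 + 4*p + 4) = (p - 5)*(p - 4)*(p + 2)*(p + 2)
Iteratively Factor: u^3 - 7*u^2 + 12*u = (u - 4)*(u^2 - 3*u) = (u - 4)*(u - 3)*(u)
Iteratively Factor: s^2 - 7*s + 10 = (s - 5)*(s - 2)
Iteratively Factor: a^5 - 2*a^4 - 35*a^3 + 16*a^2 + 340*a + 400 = (a + 4)*(a^4 - 6*a^3 - 11*a^2 + 60*a + 100) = (a + 2)*(a + 4)*(a^3 - 8*a^2 + 5*a + 50) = (a - 5)*(a + 2)*(a + 4)*(a^2 - 3*a - 10) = (a - 5)^2*(a + 2)*(a + 4)*(a + 2)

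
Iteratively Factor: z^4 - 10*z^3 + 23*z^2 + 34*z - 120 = (z - 4)*(z^3 - 6*z^2 - z + 30) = (z - 5)*(z - 4)*(z^2 - z - 6) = (z - 5)*(z - 4)*(z + 2)*(z - 3)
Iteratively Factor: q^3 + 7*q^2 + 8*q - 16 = (q + 4)*(q^2 + 3*q - 4) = (q - 1)*(q + 4)*(q + 4)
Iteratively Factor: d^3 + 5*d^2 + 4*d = (d + 1)*(d^2 + 4*d) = d*(d + 1)*(d + 4)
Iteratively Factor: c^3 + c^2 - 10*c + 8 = (c - 2)*(c^2 + 3*c - 4) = (c - 2)*(c + 4)*(c - 1)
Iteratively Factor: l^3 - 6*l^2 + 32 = (l - 4)*(l^2 - 2*l - 8) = (l - 4)*(l + 2)*(l - 4)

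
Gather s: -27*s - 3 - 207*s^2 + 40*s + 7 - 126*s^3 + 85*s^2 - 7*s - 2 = -126*s^3 - 122*s^2 + 6*s + 2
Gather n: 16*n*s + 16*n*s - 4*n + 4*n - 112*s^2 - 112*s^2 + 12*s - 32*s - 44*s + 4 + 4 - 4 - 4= 32*n*s - 224*s^2 - 64*s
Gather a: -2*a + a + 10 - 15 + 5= -a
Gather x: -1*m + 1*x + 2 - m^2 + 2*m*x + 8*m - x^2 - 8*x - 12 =-m^2 + 7*m - x^2 + x*(2*m - 7) - 10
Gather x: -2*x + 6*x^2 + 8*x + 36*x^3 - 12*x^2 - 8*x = 36*x^3 - 6*x^2 - 2*x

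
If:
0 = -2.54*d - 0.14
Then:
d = -0.06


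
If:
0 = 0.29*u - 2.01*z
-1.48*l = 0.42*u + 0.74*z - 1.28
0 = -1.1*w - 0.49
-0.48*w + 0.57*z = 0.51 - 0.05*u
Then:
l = 0.07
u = 2.24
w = -0.45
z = 0.32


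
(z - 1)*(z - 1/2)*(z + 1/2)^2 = z^4 - z^3/2 - 3*z^2/4 + z/8 + 1/8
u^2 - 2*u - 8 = (u - 4)*(u + 2)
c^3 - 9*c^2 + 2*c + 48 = (c - 8)*(c - 3)*(c + 2)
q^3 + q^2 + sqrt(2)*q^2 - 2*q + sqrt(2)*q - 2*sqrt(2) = (q - 1)*(q + 2)*(q + sqrt(2))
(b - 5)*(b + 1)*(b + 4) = b^3 - 21*b - 20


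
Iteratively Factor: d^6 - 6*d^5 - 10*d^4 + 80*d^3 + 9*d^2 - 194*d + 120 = (d - 1)*(d^5 - 5*d^4 - 15*d^3 + 65*d^2 + 74*d - 120) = (d - 1)*(d + 2)*(d^4 - 7*d^3 - d^2 + 67*d - 60) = (d - 5)*(d - 1)*(d + 2)*(d^3 - 2*d^2 - 11*d + 12) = (d - 5)*(d - 4)*(d - 1)*(d + 2)*(d^2 + 2*d - 3) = (d - 5)*(d - 4)*(d - 1)*(d + 2)*(d + 3)*(d - 1)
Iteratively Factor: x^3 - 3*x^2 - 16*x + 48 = (x - 3)*(x^2 - 16) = (x - 3)*(x + 4)*(x - 4)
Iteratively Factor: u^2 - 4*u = (u)*(u - 4)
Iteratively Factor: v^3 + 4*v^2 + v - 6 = (v - 1)*(v^2 + 5*v + 6) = (v - 1)*(v + 2)*(v + 3)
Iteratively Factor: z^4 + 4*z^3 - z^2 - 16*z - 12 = (z + 1)*(z^3 + 3*z^2 - 4*z - 12) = (z + 1)*(z + 2)*(z^2 + z - 6) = (z - 2)*(z + 1)*(z + 2)*(z + 3)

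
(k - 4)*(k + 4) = k^2 - 16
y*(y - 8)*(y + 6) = y^3 - 2*y^2 - 48*y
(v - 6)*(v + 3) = v^2 - 3*v - 18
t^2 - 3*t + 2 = (t - 2)*(t - 1)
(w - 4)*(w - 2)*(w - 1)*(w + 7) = w^4 - 35*w^2 + 90*w - 56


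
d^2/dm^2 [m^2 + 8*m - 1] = 2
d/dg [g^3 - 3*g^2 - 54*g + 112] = 3*g^2 - 6*g - 54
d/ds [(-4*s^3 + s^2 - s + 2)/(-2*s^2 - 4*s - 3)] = (8*s^4 + 32*s^3 + 30*s^2 + 2*s + 11)/(4*s^4 + 16*s^3 + 28*s^2 + 24*s + 9)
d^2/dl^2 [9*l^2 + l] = 18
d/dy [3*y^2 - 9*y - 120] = 6*y - 9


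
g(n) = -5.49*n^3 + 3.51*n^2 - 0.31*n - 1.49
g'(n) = -16.47*n^2 + 7.02*n - 0.31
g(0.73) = -1.98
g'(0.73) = -3.96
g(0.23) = -1.44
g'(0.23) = 0.43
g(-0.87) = 5.05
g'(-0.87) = -18.88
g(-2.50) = 107.00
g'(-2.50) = -120.80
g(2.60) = -75.06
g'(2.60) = -93.40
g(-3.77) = 343.73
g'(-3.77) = -260.86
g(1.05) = -4.30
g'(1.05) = -11.10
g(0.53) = -1.49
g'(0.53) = -1.22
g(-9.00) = 4287.82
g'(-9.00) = -1397.56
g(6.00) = -1062.83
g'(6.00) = -551.11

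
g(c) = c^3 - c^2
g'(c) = 3*c^2 - 2*c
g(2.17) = 5.51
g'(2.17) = 9.79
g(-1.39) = -4.62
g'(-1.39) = 8.58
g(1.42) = 0.85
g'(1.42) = 3.21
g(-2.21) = -15.68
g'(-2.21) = 19.07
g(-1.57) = -6.33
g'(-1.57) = 10.53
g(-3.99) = -79.44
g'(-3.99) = 55.74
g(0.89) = -0.09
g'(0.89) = 0.60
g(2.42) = 8.32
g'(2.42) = 12.73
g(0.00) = 0.00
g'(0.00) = 0.00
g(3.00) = 18.00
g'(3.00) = 21.00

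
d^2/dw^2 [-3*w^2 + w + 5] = -6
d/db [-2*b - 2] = -2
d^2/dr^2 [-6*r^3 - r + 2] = -36*r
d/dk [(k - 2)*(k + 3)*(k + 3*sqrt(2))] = 3*k^2 + 2*k + 6*sqrt(2)*k - 6 + 3*sqrt(2)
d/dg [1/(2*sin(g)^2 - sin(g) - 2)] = (1 - 4*sin(g))*cos(g)/(sin(g) + cos(2*g) + 1)^2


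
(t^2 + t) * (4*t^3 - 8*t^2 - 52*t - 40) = 4*t^5 - 4*t^4 - 60*t^3 - 92*t^2 - 40*t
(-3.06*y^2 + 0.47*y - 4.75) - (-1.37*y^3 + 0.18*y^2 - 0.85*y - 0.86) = 1.37*y^3 - 3.24*y^2 + 1.32*y - 3.89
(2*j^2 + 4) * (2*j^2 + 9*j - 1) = 4*j^4 + 18*j^3 + 6*j^2 + 36*j - 4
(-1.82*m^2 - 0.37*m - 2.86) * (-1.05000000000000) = 1.911*m^2 + 0.3885*m + 3.003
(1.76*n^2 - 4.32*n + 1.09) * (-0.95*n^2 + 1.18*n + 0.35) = -1.672*n^4 + 6.1808*n^3 - 5.5171*n^2 - 0.2258*n + 0.3815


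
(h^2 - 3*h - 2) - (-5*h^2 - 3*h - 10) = 6*h^2 + 8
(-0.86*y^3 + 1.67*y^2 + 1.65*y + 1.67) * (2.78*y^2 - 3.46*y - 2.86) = -2.3908*y^5 + 7.6182*y^4 + 1.2684*y^3 - 5.8426*y^2 - 10.4972*y - 4.7762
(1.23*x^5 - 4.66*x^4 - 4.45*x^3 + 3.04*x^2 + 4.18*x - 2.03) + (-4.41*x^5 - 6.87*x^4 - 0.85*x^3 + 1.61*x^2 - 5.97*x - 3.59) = -3.18*x^5 - 11.53*x^4 - 5.3*x^3 + 4.65*x^2 - 1.79*x - 5.62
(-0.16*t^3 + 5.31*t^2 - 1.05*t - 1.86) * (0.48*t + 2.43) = -0.0768*t^4 + 2.16*t^3 + 12.3993*t^2 - 3.4443*t - 4.5198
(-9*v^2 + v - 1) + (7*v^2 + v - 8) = -2*v^2 + 2*v - 9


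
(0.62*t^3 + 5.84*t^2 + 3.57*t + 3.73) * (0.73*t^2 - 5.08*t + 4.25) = 0.4526*t^5 + 1.1136*t^4 - 24.4261*t^3 + 9.4073*t^2 - 3.7759*t + 15.8525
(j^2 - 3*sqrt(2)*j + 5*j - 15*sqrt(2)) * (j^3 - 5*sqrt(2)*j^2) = j^5 - 8*sqrt(2)*j^4 + 5*j^4 - 40*sqrt(2)*j^3 + 30*j^3 + 150*j^2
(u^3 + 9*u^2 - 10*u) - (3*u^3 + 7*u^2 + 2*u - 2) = -2*u^3 + 2*u^2 - 12*u + 2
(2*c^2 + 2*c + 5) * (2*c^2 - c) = 4*c^4 + 2*c^3 + 8*c^2 - 5*c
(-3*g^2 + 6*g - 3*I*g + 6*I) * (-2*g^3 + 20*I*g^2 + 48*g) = 6*g^5 - 12*g^4 - 54*I*g^4 - 84*g^3 + 108*I*g^3 + 168*g^2 - 144*I*g^2 + 288*I*g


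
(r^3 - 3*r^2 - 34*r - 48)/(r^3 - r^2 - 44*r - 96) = (r + 2)/(r + 4)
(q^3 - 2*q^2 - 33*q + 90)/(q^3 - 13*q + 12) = (q^2 + q - 30)/(q^2 + 3*q - 4)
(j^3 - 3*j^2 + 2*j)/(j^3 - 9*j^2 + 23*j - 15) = j*(j - 2)/(j^2 - 8*j + 15)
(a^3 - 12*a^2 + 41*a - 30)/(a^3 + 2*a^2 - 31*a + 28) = (a^2 - 11*a + 30)/(a^2 + 3*a - 28)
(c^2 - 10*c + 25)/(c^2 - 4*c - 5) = (c - 5)/(c + 1)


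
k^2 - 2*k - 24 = (k - 6)*(k + 4)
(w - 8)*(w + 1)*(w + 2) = w^3 - 5*w^2 - 22*w - 16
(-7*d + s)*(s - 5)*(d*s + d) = -7*d^2*s^2 + 28*d^2*s + 35*d^2 + d*s^3 - 4*d*s^2 - 5*d*s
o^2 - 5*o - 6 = (o - 6)*(o + 1)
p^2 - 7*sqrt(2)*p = p*(p - 7*sqrt(2))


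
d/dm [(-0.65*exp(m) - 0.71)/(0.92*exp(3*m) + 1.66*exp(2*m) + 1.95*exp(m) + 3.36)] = (1.196*exp(3*m) + 3.0386*exp(2*m) + 2.3572*exp(m) - 0.7995)*exp(m)/(0.8464*exp(6*m) + 3.0544*exp(5*m) + 6.3436*exp(4*m) + 12.6564*exp(3*m) + 14.9577*exp(2*m) + 13.104*exp(m) + 11.2896)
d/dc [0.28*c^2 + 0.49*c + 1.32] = 0.56*c + 0.49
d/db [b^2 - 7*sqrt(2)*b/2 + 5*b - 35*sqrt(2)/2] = 2*b - 7*sqrt(2)/2 + 5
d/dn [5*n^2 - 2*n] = 10*n - 2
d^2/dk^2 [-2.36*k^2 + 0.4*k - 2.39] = -4.72000000000000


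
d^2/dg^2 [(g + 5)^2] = 2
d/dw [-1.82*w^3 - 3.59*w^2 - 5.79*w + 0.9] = -5.46*w^2 - 7.18*w - 5.79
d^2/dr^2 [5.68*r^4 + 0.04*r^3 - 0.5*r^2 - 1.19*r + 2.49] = 68.16*r^2 + 0.24*r - 1.0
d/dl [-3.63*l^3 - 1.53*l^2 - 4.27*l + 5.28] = -10.89*l^2 - 3.06*l - 4.27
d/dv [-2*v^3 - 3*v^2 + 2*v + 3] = -6*v^2 - 6*v + 2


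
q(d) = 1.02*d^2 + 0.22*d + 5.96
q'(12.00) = 24.70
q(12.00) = 155.48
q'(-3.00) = -5.90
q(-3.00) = 14.48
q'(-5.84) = -11.69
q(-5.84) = 39.46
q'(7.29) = 15.09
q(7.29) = 61.77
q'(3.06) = 6.46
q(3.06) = 16.18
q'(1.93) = 4.16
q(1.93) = 10.18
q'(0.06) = 0.34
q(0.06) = 5.98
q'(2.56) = 5.44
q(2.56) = 13.21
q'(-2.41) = -4.70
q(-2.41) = 11.35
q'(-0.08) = 0.06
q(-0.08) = 5.95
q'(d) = 2.04*d + 0.22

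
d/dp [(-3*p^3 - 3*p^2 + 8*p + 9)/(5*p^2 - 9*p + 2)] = (-15*p^4 + 54*p^3 - 31*p^2 - 102*p + 97)/(25*p^4 - 90*p^3 + 101*p^2 - 36*p + 4)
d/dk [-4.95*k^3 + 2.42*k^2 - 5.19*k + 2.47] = -14.85*k^2 + 4.84*k - 5.19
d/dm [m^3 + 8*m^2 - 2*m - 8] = 3*m^2 + 16*m - 2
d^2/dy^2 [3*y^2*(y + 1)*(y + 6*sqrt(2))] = 36*y^2 + 18*y + 108*sqrt(2)*y + 36*sqrt(2)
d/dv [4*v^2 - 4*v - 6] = 8*v - 4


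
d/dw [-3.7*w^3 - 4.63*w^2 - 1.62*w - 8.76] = -11.1*w^2 - 9.26*w - 1.62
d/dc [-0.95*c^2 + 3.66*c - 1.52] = 3.66 - 1.9*c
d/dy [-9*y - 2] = -9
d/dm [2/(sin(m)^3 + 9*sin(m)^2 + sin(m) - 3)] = 2*(-18*sin(m) + 3*cos(m)^2 - 4)*cos(m)/(sin(m)^3 + 9*sin(m)^2 + sin(m) - 3)^2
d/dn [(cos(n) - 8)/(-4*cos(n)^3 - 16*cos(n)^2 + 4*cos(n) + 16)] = (125*cos(n)/2 + 10*cos(2*n) - cos(3*n)/2 - 2)/(4*(cos(n) + 4)^2*sin(n)^3)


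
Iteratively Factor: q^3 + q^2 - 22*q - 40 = (q + 4)*(q^2 - 3*q - 10) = (q + 2)*(q + 4)*(q - 5)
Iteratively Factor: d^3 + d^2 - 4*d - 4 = (d + 1)*(d^2 - 4) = (d + 1)*(d + 2)*(d - 2)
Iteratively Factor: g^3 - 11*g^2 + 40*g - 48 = (g - 4)*(g^2 - 7*g + 12) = (g - 4)*(g - 3)*(g - 4)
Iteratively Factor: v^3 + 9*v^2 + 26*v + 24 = (v + 2)*(v^2 + 7*v + 12) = (v + 2)*(v + 3)*(v + 4)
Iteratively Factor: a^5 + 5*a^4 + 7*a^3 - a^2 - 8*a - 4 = (a + 2)*(a^4 + 3*a^3 + a^2 - 3*a - 2) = (a + 2)^2*(a^3 + a^2 - a - 1) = (a + 1)*(a + 2)^2*(a^2 - 1) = (a - 1)*(a + 1)*(a + 2)^2*(a + 1)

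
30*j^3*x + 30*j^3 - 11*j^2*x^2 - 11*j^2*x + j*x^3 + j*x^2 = (-6*j + x)*(-5*j + x)*(j*x + j)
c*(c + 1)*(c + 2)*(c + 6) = c^4 + 9*c^3 + 20*c^2 + 12*c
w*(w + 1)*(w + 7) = w^3 + 8*w^2 + 7*w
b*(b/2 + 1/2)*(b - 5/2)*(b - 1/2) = b^4/2 - b^3 - 7*b^2/8 + 5*b/8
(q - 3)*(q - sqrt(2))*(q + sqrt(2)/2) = q^3 - 3*q^2 - sqrt(2)*q^2/2 - q + 3*sqrt(2)*q/2 + 3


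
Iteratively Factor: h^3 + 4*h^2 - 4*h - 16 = (h - 2)*(h^2 + 6*h + 8) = (h - 2)*(h + 2)*(h + 4)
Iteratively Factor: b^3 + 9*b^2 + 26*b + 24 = (b + 3)*(b^2 + 6*b + 8) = (b + 2)*(b + 3)*(b + 4)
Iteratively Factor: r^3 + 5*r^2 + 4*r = (r + 4)*(r^2 + r) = (r + 1)*(r + 4)*(r)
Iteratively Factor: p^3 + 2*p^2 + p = (p + 1)*(p^2 + p) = (p + 1)^2*(p)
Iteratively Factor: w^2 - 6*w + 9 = (w - 3)*(w - 3)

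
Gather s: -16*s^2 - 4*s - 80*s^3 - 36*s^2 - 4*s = -80*s^3 - 52*s^2 - 8*s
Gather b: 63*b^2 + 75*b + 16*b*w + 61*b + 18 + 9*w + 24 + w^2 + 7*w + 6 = 63*b^2 + b*(16*w + 136) + w^2 + 16*w + 48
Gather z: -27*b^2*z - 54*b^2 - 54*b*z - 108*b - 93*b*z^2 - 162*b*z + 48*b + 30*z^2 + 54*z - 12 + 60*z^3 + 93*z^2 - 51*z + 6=-54*b^2 - 60*b + 60*z^3 + z^2*(123 - 93*b) + z*(-27*b^2 - 216*b + 3) - 6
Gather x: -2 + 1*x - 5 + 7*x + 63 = 8*x + 56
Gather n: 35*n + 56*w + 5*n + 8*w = 40*n + 64*w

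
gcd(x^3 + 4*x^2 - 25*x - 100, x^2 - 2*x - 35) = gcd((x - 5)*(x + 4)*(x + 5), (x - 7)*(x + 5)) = x + 5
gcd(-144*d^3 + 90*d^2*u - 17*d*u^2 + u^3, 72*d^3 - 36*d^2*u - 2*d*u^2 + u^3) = -6*d + u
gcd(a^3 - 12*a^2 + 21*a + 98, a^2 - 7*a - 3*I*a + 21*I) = a - 7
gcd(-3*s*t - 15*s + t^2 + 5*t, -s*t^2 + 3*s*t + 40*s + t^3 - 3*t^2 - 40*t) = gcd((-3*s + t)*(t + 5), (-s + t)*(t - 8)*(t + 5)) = t + 5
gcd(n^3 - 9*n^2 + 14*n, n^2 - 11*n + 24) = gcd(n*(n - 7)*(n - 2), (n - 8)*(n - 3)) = 1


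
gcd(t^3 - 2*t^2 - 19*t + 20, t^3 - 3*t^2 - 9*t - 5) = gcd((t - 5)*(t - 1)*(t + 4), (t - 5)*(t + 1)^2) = t - 5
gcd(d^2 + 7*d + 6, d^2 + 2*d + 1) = d + 1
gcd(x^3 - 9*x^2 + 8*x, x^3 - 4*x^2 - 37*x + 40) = x^2 - 9*x + 8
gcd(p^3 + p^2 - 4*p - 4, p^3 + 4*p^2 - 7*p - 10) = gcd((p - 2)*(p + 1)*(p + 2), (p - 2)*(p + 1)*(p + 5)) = p^2 - p - 2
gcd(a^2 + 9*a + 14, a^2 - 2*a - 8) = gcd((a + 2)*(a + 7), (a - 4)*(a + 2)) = a + 2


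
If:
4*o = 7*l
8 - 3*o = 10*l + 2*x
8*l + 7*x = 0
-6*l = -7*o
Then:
No Solution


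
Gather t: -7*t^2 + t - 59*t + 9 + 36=-7*t^2 - 58*t + 45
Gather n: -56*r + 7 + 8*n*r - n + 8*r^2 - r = n*(8*r - 1) + 8*r^2 - 57*r + 7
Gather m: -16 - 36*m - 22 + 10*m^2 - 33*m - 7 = 10*m^2 - 69*m - 45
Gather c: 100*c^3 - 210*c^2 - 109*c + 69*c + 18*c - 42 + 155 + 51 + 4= 100*c^3 - 210*c^2 - 22*c + 168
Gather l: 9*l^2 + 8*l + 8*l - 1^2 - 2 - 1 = 9*l^2 + 16*l - 4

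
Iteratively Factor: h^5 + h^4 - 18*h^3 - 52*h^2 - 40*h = (h)*(h^4 + h^3 - 18*h^2 - 52*h - 40) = h*(h + 2)*(h^3 - h^2 - 16*h - 20) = h*(h - 5)*(h + 2)*(h^2 + 4*h + 4) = h*(h - 5)*(h + 2)^2*(h + 2)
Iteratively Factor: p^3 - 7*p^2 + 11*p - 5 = (p - 5)*(p^2 - 2*p + 1) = (p - 5)*(p - 1)*(p - 1)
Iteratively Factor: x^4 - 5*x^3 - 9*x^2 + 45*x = (x)*(x^3 - 5*x^2 - 9*x + 45) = x*(x + 3)*(x^2 - 8*x + 15) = x*(x - 3)*(x + 3)*(x - 5)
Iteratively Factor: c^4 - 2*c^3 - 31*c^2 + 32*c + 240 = (c - 5)*(c^3 + 3*c^2 - 16*c - 48) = (c - 5)*(c + 3)*(c^2 - 16) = (c - 5)*(c - 4)*(c + 3)*(c + 4)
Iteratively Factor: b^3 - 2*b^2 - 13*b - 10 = (b - 5)*(b^2 + 3*b + 2) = (b - 5)*(b + 2)*(b + 1)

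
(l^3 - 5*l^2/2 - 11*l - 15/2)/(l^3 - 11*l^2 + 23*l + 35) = (l + 3/2)/(l - 7)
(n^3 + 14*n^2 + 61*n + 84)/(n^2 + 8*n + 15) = (n^2 + 11*n + 28)/(n + 5)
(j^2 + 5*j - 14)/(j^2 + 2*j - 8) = (j + 7)/(j + 4)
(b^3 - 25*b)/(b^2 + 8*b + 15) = b*(b - 5)/(b + 3)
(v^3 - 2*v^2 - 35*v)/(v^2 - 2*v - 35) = v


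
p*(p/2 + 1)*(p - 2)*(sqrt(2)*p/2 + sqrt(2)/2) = sqrt(2)*p^4/4 + sqrt(2)*p^3/4 - sqrt(2)*p^2 - sqrt(2)*p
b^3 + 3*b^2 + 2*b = b*(b + 1)*(b + 2)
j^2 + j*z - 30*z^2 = (j - 5*z)*(j + 6*z)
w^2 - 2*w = w*(w - 2)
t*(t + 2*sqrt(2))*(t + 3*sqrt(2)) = t^3 + 5*sqrt(2)*t^2 + 12*t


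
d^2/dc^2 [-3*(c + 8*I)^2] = -6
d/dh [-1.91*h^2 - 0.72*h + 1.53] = -3.82*h - 0.72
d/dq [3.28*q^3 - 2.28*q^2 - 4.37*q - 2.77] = 9.84*q^2 - 4.56*q - 4.37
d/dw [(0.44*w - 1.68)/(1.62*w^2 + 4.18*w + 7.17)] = (-0.7128*w^2 + 5.4432*w + 10.1772)/(2.6244*w^4 + 13.5432*w^3 + 40.7032*w^2 + 59.9412*w + 51.4089)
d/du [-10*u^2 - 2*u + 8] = -20*u - 2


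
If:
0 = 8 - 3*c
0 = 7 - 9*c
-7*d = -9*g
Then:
No Solution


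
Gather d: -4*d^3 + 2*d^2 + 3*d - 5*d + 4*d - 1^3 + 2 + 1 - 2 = -4*d^3 + 2*d^2 + 2*d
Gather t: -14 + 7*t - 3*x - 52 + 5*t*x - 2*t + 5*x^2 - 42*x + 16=t*(5*x + 5) + 5*x^2 - 45*x - 50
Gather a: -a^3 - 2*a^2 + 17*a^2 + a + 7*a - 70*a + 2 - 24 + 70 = -a^3 + 15*a^2 - 62*a + 48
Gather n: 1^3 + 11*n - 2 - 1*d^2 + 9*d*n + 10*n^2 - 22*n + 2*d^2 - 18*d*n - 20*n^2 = d^2 - 10*n^2 + n*(-9*d - 11) - 1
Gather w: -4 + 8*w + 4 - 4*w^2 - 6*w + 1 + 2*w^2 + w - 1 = -2*w^2 + 3*w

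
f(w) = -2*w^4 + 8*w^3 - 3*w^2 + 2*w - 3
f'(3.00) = -16.00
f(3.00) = 30.00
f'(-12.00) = 17354.00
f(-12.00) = -55755.00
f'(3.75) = -104.88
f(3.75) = -11.32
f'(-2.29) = 237.67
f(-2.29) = -174.39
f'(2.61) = 7.59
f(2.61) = 31.21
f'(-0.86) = 30.00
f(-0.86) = -13.12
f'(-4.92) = 1565.24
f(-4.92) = -2210.12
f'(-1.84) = 144.13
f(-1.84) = -89.60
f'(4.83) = -368.52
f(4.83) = -250.37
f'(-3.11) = 493.43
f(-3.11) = -465.98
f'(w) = -8*w^3 + 24*w^2 - 6*w + 2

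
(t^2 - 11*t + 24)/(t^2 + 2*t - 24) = (t^2 - 11*t + 24)/(t^2 + 2*t - 24)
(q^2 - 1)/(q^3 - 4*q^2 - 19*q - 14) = (q - 1)/(q^2 - 5*q - 14)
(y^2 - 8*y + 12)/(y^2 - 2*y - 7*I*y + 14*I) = (y - 6)/(y - 7*I)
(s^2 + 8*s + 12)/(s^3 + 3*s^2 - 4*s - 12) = (s + 6)/(s^2 + s - 6)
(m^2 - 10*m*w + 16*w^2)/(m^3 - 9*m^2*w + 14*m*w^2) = (-m + 8*w)/(m*(-m + 7*w))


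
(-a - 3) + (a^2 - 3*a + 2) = a^2 - 4*a - 1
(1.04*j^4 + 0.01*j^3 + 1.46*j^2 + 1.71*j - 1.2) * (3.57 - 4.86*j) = -5.0544*j^5 + 3.6642*j^4 - 7.0599*j^3 - 3.0984*j^2 + 11.9367*j - 4.284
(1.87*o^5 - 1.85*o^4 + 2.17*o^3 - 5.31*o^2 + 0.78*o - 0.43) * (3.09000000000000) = 5.7783*o^5 - 5.7165*o^4 + 6.7053*o^3 - 16.4079*o^2 + 2.4102*o - 1.3287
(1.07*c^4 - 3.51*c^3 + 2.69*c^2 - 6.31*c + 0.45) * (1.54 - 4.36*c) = -4.6652*c^5 + 16.9514*c^4 - 17.1338*c^3 + 31.6542*c^2 - 11.6794*c + 0.693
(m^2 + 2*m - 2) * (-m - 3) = -m^3 - 5*m^2 - 4*m + 6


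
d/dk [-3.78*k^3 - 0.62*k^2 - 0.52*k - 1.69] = -11.34*k^2 - 1.24*k - 0.52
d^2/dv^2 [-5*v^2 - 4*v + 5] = -10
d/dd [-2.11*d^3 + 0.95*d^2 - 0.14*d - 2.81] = -6.33*d^2 + 1.9*d - 0.14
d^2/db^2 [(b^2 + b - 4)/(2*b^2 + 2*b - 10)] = 3*(b^2 + b + 2)/(b^6 + 3*b^5 - 12*b^4 - 29*b^3 + 60*b^2 + 75*b - 125)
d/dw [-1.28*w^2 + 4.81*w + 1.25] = 4.81 - 2.56*w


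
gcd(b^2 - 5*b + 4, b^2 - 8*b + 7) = b - 1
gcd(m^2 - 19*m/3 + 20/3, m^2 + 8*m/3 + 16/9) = 1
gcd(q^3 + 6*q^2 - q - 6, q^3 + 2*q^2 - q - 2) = q^2 - 1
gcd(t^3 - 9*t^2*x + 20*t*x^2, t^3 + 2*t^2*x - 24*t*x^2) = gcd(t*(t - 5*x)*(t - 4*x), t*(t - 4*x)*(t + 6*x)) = -t^2 + 4*t*x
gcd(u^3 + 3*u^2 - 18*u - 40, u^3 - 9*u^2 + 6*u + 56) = u^2 - 2*u - 8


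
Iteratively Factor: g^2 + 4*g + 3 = (g + 1)*(g + 3)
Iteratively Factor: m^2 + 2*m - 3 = (m + 3)*(m - 1)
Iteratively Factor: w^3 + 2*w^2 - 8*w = (w)*(w^2 + 2*w - 8) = w*(w + 4)*(w - 2)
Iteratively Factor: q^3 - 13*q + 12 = (q + 4)*(q^2 - 4*q + 3) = (q - 1)*(q + 4)*(q - 3)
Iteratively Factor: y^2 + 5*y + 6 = (y + 3)*(y + 2)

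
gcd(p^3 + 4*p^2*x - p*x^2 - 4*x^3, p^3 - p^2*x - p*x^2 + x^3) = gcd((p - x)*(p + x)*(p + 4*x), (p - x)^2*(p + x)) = -p^2 + x^2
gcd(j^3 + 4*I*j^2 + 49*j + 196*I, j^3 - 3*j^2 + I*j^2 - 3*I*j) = 1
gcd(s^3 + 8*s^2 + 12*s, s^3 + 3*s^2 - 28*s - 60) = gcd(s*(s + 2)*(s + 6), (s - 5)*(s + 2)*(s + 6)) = s^2 + 8*s + 12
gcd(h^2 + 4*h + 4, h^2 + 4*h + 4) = h^2 + 4*h + 4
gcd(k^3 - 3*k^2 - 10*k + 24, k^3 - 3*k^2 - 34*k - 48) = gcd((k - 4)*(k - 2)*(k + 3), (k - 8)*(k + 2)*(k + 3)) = k + 3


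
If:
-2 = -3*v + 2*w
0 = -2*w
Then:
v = 2/3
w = 0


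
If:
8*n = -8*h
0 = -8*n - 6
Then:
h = 3/4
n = -3/4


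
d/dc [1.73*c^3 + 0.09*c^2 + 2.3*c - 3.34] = 5.19*c^2 + 0.18*c + 2.3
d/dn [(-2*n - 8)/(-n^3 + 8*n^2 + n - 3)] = 2*(n^3 - 8*n^2 - n + (n + 4)*(-3*n^2 + 16*n + 1) + 3)/(n^3 - 8*n^2 - n + 3)^2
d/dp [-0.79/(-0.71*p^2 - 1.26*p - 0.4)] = (-1.1218*p - 0.9954)/(0.71*p^2 + 1.26*p + 0.4)^2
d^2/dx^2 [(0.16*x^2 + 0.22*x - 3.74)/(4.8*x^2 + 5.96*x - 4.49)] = (0.983040000000003*x^3 - 496.32768*x^2 - 613.51488*x - 408.68472)/(110.592*x^6 + 411.9552*x^5 + 201.16224*x^4 - 558.990784*x^3 - 188.170512*x^2 + 360.462588*x - 90.518849)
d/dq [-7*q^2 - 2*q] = -14*q - 2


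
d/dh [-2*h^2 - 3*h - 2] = -4*h - 3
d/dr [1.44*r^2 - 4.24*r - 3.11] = 2.88*r - 4.24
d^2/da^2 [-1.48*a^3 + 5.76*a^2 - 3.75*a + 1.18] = 11.52 - 8.88*a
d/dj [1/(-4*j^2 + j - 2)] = (8*j - 1)/(4*j^2 - j + 2)^2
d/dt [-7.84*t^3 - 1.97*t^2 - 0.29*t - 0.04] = -23.52*t^2 - 3.94*t - 0.29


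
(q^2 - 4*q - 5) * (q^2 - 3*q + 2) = q^4 - 7*q^3 + 9*q^2 + 7*q - 10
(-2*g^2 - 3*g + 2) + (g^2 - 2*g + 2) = -g^2 - 5*g + 4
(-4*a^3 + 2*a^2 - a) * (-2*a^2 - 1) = 8*a^5 - 4*a^4 + 6*a^3 - 2*a^2 + a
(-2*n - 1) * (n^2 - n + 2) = -2*n^3 + n^2 - 3*n - 2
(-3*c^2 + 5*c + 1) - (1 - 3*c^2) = 5*c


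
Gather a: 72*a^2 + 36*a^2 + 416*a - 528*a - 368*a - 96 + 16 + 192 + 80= 108*a^2 - 480*a + 192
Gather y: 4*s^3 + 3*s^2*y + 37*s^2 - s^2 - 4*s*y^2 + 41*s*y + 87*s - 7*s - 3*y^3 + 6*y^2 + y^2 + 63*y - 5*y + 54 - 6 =4*s^3 + 36*s^2 + 80*s - 3*y^3 + y^2*(7 - 4*s) + y*(3*s^2 + 41*s + 58) + 48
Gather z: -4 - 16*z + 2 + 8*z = -8*z - 2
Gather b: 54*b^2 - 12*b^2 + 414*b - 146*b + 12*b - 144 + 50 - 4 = 42*b^2 + 280*b - 98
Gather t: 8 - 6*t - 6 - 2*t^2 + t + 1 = -2*t^2 - 5*t + 3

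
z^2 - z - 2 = (z - 2)*(z + 1)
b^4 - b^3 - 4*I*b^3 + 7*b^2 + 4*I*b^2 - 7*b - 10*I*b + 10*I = (b - 1)*(b - 5*I)*(b - I)*(b + 2*I)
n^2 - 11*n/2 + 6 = (n - 4)*(n - 3/2)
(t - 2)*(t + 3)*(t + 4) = t^3 + 5*t^2 - 2*t - 24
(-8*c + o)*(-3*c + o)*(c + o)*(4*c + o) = 96*c^4 + 76*c^3*o - 27*c^2*o^2 - 6*c*o^3 + o^4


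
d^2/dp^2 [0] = 0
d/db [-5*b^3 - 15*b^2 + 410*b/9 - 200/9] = -15*b^2 - 30*b + 410/9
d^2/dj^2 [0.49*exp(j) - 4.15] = 0.49*exp(j)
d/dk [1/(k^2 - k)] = (1 - 2*k)/(k^2*(k - 1)^2)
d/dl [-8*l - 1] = -8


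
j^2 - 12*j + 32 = (j - 8)*(j - 4)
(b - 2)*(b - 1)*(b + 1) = b^3 - 2*b^2 - b + 2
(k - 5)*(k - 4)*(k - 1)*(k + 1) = k^4 - 9*k^3 + 19*k^2 + 9*k - 20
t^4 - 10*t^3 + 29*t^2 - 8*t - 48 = (t - 4)^2*(t - 3)*(t + 1)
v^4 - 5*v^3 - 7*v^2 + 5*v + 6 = (v - 6)*(v - 1)*(v + 1)^2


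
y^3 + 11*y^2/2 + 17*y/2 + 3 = (y + 1/2)*(y + 2)*(y + 3)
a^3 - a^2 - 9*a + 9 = (a - 3)*(a - 1)*(a + 3)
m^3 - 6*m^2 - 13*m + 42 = (m - 7)*(m - 2)*(m + 3)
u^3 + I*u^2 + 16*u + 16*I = (u - 4*I)*(u + I)*(u + 4*I)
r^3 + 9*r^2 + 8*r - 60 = (r - 2)*(r + 5)*(r + 6)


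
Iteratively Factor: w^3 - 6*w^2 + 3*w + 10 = (w - 2)*(w^2 - 4*w - 5) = (w - 5)*(w - 2)*(w + 1)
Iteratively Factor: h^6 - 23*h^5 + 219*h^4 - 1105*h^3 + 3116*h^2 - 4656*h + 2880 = (h - 4)*(h^5 - 19*h^4 + 143*h^3 - 533*h^2 + 984*h - 720) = (h - 5)*(h - 4)*(h^4 - 14*h^3 + 73*h^2 - 168*h + 144) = (h - 5)*(h - 4)^2*(h^3 - 10*h^2 + 33*h - 36) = (h - 5)*(h - 4)^2*(h - 3)*(h^2 - 7*h + 12) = (h - 5)*(h - 4)^2*(h - 3)^2*(h - 4)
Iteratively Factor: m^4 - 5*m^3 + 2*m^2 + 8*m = (m + 1)*(m^3 - 6*m^2 + 8*m) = m*(m + 1)*(m^2 - 6*m + 8) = m*(m - 2)*(m + 1)*(m - 4)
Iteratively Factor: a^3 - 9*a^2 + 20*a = (a)*(a^2 - 9*a + 20) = a*(a - 4)*(a - 5)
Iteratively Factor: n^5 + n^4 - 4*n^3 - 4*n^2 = (n + 1)*(n^4 - 4*n^2) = n*(n + 1)*(n^3 - 4*n) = n*(n + 1)*(n + 2)*(n^2 - 2*n) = n^2*(n + 1)*(n + 2)*(n - 2)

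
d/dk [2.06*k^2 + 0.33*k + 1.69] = 4.12*k + 0.33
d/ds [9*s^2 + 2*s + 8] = 18*s + 2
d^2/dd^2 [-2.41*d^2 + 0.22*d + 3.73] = -4.82000000000000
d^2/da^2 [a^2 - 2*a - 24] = 2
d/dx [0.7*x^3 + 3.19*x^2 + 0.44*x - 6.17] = 2.1*x^2 + 6.38*x + 0.44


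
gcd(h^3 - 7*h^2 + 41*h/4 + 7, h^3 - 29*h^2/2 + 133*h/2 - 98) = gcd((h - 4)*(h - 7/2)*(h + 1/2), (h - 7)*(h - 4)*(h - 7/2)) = h^2 - 15*h/2 + 14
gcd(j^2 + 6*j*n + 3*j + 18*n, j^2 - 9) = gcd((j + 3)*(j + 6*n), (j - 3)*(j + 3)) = j + 3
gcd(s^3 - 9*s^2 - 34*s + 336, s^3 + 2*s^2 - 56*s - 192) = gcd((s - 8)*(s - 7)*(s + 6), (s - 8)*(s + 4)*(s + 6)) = s^2 - 2*s - 48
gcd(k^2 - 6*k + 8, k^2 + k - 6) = k - 2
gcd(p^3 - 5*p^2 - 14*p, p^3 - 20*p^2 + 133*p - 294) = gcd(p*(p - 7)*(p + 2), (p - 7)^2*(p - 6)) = p - 7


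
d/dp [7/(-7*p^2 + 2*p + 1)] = 14*(7*p - 1)/(-7*p^2 + 2*p + 1)^2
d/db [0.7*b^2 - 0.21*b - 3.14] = 1.4*b - 0.21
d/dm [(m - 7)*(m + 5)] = 2*m - 2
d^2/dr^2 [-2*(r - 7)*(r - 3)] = -4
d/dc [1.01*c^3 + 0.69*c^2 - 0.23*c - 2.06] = 3.03*c^2 + 1.38*c - 0.23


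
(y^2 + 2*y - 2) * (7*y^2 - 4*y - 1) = 7*y^4 + 10*y^3 - 23*y^2 + 6*y + 2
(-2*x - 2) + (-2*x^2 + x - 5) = -2*x^2 - x - 7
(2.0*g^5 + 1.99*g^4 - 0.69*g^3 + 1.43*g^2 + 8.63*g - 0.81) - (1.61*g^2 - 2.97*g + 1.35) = 2.0*g^5 + 1.99*g^4 - 0.69*g^3 - 0.18*g^2 + 11.6*g - 2.16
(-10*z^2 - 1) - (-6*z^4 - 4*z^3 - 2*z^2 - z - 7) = 6*z^4 + 4*z^3 - 8*z^2 + z + 6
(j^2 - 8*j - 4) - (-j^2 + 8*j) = 2*j^2 - 16*j - 4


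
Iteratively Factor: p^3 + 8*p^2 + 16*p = (p + 4)*(p^2 + 4*p) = p*(p + 4)*(p + 4)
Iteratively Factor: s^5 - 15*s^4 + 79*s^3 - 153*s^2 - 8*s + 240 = (s + 1)*(s^4 - 16*s^3 + 95*s^2 - 248*s + 240) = (s - 4)*(s + 1)*(s^3 - 12*s^2 + 47*s - 60) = (s - 4)^2*(s + 1)*(s^2 - 8*s + 15) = (s - 4)^2*(s - 3)*(s + 1)*(s - 5)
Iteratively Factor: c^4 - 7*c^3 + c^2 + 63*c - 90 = (c - 5)*(c^3 - 2*c^2 - 9*c + 18) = (c - 5)*(c - 3)*(c^2 + c - 6) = (c - 5)*(c - 3)*(c - 2)*(c + 3)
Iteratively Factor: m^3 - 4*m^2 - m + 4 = (m - 4)*(m^2 - 1) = (m - 4)*(m - 1)*(m + 1)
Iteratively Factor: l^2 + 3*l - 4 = (l - 1)*(l + 4)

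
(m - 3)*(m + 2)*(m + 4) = m^3 + 3*m^2 - 10*m - 24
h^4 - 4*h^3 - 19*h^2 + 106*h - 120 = (h - 4)*(h - 3)*(h - 2)*(h + 5)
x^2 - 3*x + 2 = (x - 2)*(x - 1)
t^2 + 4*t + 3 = (t + 1)*(t + 3)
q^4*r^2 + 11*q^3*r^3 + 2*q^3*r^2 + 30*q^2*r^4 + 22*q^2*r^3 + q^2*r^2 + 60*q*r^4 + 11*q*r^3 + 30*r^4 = (q + 5*r)*(q + 6*r)*(q*r + r)^2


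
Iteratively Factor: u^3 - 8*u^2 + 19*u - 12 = (u - 3)*(u^2 - 5*u + 4) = (u - 4)*(u - 3)*(u - 1)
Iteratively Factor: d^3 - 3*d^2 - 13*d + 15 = (d + 3)*(d^2 - 6*d + 5) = (d - 1)*(d + 3)*(d - 5)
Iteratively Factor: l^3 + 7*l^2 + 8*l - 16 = (l + 4)*(l^2 + 3*l - 4) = (l + 4)^2*(l - 1)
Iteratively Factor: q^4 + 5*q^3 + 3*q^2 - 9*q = (q + 3)*(q^3 + 2*q^2 - 3*q) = (q + 3)^2*(q^2 - q) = (q - 1)*(q + 3)^2*(q)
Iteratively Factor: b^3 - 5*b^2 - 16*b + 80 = (b - 4)*(b^2 - b - 20) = (b - 4)*(b + 4)*(b - 5)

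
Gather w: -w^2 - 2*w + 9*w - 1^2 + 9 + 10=-w^2 + 7*w + 18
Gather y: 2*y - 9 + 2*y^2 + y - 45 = 2*y^2 + 3*y - 54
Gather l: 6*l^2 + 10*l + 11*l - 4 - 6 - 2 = 6*l^2 + 21*l - 12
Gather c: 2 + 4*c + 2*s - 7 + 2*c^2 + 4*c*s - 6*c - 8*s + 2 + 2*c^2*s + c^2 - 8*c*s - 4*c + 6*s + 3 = c^2*(2*s + 3) + c*(-4*s - 6)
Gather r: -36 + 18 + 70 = 52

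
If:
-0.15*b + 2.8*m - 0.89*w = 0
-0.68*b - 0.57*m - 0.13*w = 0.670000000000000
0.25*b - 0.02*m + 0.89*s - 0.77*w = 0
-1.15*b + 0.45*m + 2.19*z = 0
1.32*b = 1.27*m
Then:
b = -0.40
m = -0.42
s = -0.97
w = -1.24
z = -0.12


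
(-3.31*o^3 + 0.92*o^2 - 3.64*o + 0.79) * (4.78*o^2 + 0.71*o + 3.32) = -15.8218*o^5 + 2.0475*o^4 - 27.7352*o^3 + 4.2462*o^2 - 11.5239*o + 2.6228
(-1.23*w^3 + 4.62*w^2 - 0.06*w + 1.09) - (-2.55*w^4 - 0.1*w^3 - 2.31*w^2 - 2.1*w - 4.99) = 2.55*w^4 - 1.13*w^3 + 6.93*w^2 + 2.04*w + 6.08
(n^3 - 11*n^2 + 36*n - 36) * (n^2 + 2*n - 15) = n^5 - 9*n^4 - n^3 + 201*n^2 - 612*n + 540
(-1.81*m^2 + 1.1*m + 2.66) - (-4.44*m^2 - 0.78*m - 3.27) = 2.63*m^2 + 1.88*m + 5.93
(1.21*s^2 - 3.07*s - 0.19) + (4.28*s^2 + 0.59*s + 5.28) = 5.49*s^2 - 2.48*s + 5.09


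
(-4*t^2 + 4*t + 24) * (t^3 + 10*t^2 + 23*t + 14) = -4*t^5 - 36*t^4 - 28*t^3 + 276*t^2 + 608*t + 336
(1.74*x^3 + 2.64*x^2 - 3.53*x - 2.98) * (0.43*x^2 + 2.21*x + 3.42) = 0.7482*x^5 + 4.9806*x^4 + 10.2673*x^3 - 0.0538999999999989*x^2 - 18.6584*x - 10.1916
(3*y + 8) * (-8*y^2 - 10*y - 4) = -24*y^3 - 94*y^2 - 92*y - 32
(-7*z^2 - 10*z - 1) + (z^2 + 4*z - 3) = -6*z^2 - 6*z - 4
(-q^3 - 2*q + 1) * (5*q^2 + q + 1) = -5*q^5 - q^4 - 11*q^3 + 3*q^2 - q + 1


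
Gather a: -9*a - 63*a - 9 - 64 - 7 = -72*a - 80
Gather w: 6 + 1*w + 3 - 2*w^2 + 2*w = -2*w^2 + 3*w + 9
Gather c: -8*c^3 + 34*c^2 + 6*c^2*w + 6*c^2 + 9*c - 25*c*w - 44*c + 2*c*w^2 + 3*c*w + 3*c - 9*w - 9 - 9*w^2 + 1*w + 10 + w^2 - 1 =-8*c^3 + c^2*(6*w + 40) + c*(2*w^2 - 22*w - 32) - 8*w^2 - 8*w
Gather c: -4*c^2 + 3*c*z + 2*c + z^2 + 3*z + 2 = -4*c^2 + c*(3*z + 2) + z^2 + 3*z + 2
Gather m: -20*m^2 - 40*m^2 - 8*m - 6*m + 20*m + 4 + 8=-60*m^2 + 6*m + 12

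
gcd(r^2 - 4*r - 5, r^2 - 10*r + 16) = 1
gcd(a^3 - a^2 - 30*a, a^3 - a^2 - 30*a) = a^3 - a^2 - 30*a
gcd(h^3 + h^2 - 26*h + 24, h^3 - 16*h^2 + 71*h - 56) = h - 1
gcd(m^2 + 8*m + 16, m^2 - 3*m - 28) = m + 4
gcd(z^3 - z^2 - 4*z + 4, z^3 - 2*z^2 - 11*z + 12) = z - 1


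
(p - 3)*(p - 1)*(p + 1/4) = p^3 - 15*p^2/4 + 2*p + 3/4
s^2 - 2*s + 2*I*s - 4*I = (s - 2)*(s + 2*I)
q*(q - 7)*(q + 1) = q^3 - 6*q^2 - 7*q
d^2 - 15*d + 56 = (d - 8)*(d - 7)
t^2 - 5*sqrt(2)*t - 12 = (t - 6*sqrt(2))*(t + sqrt(2))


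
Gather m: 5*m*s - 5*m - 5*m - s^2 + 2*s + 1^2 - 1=m*(5*s - 10) - s^2 + 2*s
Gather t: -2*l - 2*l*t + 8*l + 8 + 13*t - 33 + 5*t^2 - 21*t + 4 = 6*l + 5*t^2 + t*(-2*l - 8) - 21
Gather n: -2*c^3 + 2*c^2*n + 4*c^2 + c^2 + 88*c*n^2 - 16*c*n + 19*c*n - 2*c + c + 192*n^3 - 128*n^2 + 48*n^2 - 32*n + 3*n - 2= -2*c^3 + 5*c^2 - c + 192*n^3 + n^2*(88*c - 80) + n*(2*c^2 + 3*c - 29) - 2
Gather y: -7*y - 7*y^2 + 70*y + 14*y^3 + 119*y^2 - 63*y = 14*y^3 + 112*y^2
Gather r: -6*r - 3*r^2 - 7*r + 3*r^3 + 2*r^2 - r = 3*r^3 - r^2 - 14*r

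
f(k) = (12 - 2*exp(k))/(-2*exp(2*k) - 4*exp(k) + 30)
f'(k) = (12 - 2*exp(k))*(4*exp(2*k) + 4*exp(k))/(-2*exp(2*k) - 4*exp(k) + 30)^2 - 2*exp(k)/(-2*exp(2*k) - 4*exp(k) + 30)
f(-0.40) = 0.40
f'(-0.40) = 0.02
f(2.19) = 0.04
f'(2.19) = 0.03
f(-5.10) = 0.40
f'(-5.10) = -0.00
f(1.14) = -2.79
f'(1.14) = 72.90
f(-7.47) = 0.40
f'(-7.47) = -0.00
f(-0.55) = 0.40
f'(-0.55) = 0.01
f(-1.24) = 0.40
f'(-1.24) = 0.00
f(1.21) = -0.90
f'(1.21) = 10.00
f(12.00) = 0.00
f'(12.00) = 0.00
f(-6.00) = 0.40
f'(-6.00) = 0.00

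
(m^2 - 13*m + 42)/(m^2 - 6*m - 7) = (m - 6)/(m + 1)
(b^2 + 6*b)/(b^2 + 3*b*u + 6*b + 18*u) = b/(b + 3*u)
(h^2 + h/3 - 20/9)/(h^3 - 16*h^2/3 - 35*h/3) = (h - 4/3)/(h*(h - 7))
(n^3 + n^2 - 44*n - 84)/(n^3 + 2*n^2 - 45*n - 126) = (n + 2)/(n + 3)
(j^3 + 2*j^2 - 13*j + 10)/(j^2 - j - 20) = (-j^3 - 2*j^2 + 13*j - 10)/(-j^2 + j + 20)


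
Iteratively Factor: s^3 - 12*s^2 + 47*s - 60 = (s - 3)*(s^2 - 9*s + 20) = (s - 5)*(s - 3)*(s - 4)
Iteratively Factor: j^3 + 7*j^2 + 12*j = (j + 3)*(j^2 + 4*j) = j*(j + 3)*(j + 4)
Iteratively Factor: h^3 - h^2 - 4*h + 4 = (h - 2)*(h^2 + h - 2) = (h - 2)*(h - 1)*(h + 2)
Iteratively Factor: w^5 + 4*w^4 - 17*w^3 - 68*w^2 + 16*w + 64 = (w - 4)*(w^4 + 8*w^3 + 15*w^2 - 8*w - 16) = (w - 4)*(w + 4)*(w^3 + 4*w^2 - w - 4) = (w - 4)*(w + 1)*(w + 4)*(w^2 + 3*w - 4) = (w - 4)*(w - 1)*(w + 1)*(w + 4)*(w + 4)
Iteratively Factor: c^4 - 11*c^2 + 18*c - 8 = (c - 1)*(c^3 + c^2 - 10*c + 8) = (c - 2)*(c - 1)*(c^2 + 3*c - 4) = (c - 2)*(c - 1)^2*(c + 4)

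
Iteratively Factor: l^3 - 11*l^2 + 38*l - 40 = (l - 2)*(l^2 - 9*l + 20) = (l - 5)*(l - 2)*(l - 4)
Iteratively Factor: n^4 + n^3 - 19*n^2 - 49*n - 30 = (n + 1)*(n^3 - 19*n - 30) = (n + 1)*(n + 2)*(n^2 - 2*n - 15) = (n + 1)*(n + 2)*(n + 3)*(n - 5)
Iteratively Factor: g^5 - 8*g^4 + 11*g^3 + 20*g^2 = (g + 1)*(g^4 - 9*g^3 + 20*g^2) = g*(g + 1)*(g^3 - 9*g^2 + 20*g) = g*(g - 4)*(g + 1)*(g^2 - 5*g) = g^2*(g - 4)*(g + 1)*(g - 5)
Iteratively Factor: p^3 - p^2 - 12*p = (p + 3)*(p^2 - 4*p) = (p - 4)*(p + 3)*(p)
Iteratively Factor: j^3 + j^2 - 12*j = (j - 3)*(j^2 + 4*j) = (j - 3)*(j + 4)*(j)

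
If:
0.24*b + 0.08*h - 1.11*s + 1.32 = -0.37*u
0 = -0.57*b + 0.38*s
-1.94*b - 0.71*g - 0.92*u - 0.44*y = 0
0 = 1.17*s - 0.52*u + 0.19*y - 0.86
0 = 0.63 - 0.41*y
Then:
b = 0.296296296296296*u + 0.32367451879647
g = -2.10537297861242*u - 1.8366565175222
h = 0.652777777777778*u - 10.7345476339379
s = 0.444444444444444*u + 0.485511778194705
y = 1.54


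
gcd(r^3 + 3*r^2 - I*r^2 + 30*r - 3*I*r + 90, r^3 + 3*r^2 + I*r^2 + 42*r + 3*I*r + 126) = r^2 + r*(3 - 6*I) - 18*I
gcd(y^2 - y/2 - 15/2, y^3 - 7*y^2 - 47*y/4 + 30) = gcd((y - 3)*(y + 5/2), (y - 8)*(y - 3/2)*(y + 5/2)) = y + 5/2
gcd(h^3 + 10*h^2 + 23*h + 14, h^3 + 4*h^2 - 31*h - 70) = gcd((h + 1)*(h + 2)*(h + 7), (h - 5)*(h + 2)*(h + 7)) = h^2 + 9*h + 14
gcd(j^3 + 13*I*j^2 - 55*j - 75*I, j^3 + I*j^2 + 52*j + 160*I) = j + 5*I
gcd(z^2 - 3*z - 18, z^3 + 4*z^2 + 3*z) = z + 3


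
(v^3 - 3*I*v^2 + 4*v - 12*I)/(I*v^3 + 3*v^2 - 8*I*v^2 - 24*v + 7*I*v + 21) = I*(-v^2 - 4)/(v^2 - 8*v + 7)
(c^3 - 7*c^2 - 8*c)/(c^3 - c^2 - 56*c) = (c + 1)/(c + 7)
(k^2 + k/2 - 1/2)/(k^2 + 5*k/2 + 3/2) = (2*k - 1)/(2*k + 3)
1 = 1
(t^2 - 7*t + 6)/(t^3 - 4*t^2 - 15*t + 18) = 1/(t + 3)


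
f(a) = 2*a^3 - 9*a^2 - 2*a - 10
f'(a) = 6*a^2 - 18*a - 2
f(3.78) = -38.14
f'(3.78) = 15.69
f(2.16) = -36.16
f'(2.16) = -12.89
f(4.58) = -15.80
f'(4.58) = 41.42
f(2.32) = -38.11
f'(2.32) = -11.47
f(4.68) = -11.48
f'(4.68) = 45.17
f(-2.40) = -84.69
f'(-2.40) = 75.76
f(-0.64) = -12.93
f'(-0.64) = 11.98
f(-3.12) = -152.11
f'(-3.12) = 112.57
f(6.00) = 86.00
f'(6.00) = 106.00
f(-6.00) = -754.00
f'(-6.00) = 322.00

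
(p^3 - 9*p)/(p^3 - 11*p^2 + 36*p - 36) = p*(p + 3)/(p^2 - 8*p + 12)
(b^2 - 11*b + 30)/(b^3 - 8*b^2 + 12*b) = (b - 5)/(b*(b - 2))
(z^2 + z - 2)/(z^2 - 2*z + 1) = (z + 2)/(z - 1)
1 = 1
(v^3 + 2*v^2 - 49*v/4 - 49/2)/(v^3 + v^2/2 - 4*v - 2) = (4*v^2 - 49)/(2*(2*v^2 - 3*v - 2))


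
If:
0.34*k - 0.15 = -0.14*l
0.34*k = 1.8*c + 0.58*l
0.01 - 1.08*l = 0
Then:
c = 0.08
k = 0.44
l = 0.01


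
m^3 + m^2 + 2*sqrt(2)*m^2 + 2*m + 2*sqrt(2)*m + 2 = (m + 1)*(m + sqrt(2))^2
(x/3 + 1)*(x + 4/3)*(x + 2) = x^3/3 + 19*x^2/9 + 38*x/9 + 8/3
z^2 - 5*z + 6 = (z - 3)*(z - 2)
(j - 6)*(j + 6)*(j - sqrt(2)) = j^3 - sqrt(2)*j^2 - 36*j + 36*sqrt(2)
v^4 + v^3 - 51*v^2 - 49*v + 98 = (v - 7)*(v - 1)*(v + 2)*(v + 7)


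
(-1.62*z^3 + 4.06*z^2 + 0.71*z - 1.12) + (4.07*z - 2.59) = -1.62*z^3 + 4.06*z^2 + 4.78*z - 3.71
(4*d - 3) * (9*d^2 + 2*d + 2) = 36*d^3 - 19*d^2 + 2*d - 6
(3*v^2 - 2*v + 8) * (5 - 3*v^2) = -9*v^4 + 6*v^3 - 9*v^2 - 10*v + 40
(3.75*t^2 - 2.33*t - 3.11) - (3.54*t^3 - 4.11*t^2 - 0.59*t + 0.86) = -3.54*t^3 + 7.86*t^2 - 1.74*t - 3.97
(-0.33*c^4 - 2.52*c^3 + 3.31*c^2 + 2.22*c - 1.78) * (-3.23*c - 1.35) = 1.0659*c^5 + 8.5851*c^4 - 7.2893*c^3 - 11.6391*c^2 + 2.7524*c + 2.403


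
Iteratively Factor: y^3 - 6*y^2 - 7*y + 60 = (y - 4)*(y^2 - 2*y - 15) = (y - 5)*(y - 4)*(y + 3)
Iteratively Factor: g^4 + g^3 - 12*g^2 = (g + 4)*(g^3 - 3*g^2) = g*(g + 4)*(g^2 - 3*g) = g^2*(g + 4)*(g - 3)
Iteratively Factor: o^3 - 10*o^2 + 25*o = (o - 5)*(o^2 - 5*o) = o*(o - 5)*(o - 5)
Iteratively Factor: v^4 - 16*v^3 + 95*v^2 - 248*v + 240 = (v - 3)*(v^3 - 13*v^2 + 56*v - 80) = (v - 4)*(v - 3)*(v^2 - 9*v + 20) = (v - 5)*(v - 4)*(v - 3)*(v - 4)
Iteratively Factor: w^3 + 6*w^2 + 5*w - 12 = (w - 1)*(w^2 + 7*w + 12) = (w - 1)*(w + 4)*(w + 3)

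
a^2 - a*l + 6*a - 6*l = (a + 6)*(a - l)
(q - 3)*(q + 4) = q^2 + q - 12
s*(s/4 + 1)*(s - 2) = s^3/4 + s^2/2 - 2*s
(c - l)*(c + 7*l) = c^2 + 6*c*l - 7*l^2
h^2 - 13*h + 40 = (h - 8)*(h - 5)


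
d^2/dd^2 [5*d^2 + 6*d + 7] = 10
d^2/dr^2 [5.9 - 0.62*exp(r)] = -0.62*exp(r)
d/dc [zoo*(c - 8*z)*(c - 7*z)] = zoo*(c + z)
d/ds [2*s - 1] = 2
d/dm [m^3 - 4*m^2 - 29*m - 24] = 3*m^2 - 8*m - 29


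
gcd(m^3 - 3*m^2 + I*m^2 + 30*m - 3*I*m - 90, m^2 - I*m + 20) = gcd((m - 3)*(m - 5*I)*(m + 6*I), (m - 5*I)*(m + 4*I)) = m - 5*I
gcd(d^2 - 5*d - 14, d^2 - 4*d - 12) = d + 2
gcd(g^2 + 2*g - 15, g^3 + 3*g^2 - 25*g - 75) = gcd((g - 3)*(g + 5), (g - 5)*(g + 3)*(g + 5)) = g + 5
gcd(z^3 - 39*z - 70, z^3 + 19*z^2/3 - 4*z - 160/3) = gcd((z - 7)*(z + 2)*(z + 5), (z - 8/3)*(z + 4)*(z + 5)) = z + 5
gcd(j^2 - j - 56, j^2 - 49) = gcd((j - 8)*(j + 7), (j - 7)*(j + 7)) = j + 7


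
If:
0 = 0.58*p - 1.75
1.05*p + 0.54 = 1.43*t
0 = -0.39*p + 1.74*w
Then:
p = 3.02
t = 2.59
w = 0.68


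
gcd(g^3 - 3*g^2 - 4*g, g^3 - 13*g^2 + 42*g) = g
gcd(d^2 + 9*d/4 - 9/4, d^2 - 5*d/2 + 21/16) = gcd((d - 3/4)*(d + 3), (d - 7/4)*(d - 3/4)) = d - 3/4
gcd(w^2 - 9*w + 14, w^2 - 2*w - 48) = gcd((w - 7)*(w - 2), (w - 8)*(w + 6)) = 1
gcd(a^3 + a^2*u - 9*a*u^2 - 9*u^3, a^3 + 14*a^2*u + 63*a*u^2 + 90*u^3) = a + 3*u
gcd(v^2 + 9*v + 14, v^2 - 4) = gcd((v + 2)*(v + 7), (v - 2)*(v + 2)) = v + 2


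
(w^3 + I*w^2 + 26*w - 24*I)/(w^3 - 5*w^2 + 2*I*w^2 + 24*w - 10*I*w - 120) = (w - I)/(w - 5)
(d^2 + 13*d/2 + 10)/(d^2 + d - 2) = (d^2 + 13*d/2 + 10)/(d^2 + d - 2)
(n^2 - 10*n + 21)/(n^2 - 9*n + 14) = (n - 3)/(n - 2)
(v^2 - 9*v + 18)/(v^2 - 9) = (v - 6)/(v + 3)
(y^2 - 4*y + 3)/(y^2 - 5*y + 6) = (y - 1)/(y - 2)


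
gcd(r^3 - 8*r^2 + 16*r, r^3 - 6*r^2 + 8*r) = r^2 - 4*r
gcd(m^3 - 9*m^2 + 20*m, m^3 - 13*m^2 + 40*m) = m^2 - 5*m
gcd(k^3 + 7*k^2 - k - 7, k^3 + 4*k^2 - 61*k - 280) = k + 7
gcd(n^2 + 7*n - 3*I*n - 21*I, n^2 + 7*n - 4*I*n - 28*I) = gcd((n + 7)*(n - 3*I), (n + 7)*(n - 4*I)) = n + 7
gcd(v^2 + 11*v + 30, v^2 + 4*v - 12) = v + 6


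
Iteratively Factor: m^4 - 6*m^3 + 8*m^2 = (m)*(m^3 - 6*m^2 + 8*m) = m*(m - 2)*(m^2 - 4*m) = m^2*(m - 2)*(m - 4)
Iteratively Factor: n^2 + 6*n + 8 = (n + 2)*(n + 4)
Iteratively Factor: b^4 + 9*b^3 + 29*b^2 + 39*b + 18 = (b + 1)*(b^3 + 8*b^2 + 21*b + 18) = (b + 1)*(b + 3)*(b^2 + 5*b + 6) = (b + 1)*(b + 3)^2*(b + 2)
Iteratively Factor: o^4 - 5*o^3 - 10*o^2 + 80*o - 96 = (o - 3)*(o^3 - 2*o^2 - 16*o + 32) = (o - 3)*(o + 4)*(o^2 - 6*o + 8) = (o - 3)*(o - 2)*(o + 4)*(o - 4)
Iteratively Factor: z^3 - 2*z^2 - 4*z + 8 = (z + 2)*(z^2 - 4*z + 4) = (z - 2)*(z + 2)*(z - 2)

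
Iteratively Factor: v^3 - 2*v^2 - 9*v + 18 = (v + 3)*(v^2 - 5*v + 6) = (v - 3)*(v + 3)*(v - 2)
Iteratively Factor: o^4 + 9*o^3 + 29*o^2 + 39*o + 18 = (o + 1)*(o^3 + 8*o^2 + 21*o + 18) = (o + 1)*(o + 2)*(o^2 + 6*o + 9) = (o + 1)*(o + 2)*(o + 3)*(o + 3)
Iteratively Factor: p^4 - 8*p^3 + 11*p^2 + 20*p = (p - 4)*(p^3 - 4*p^2 - 5*p) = p*(p - 4)*(p^2 - 4*p - 5) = p*(p - 5)*(p - 4)*(p + 1)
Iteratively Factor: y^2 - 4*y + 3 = (y - 1)*(y - 3)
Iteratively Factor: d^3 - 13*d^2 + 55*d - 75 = (d - 5)*(d^2 - 8*d + 15) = (d - 5)*(d - 3)*(d - 5)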